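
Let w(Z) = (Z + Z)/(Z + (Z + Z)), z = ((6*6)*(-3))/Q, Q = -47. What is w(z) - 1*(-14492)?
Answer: 43478/3 ≈ 14493.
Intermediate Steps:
z = 108/47 (z = ((6*6)*(-3))/(-47) = (36*(-3))*(-1/47) = -108*(-1/47) = 108/47 ≈ 2.2979)
w(Z) = 2/3 (w(Z) = (2*Z)/(Z + 2*Z) = (2*Z)/((3*Z)) = (2*Z)*(1/(3*Z)) = 2/3)
w(z) - 1*(-14492) = 2/3 - 1*(-14492) = 2/3 + 14492 = 43478/3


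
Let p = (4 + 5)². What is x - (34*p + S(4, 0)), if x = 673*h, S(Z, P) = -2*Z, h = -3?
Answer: -4765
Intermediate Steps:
p = 81 (p = 9² = 81)
x = -2019 (x = 673*(-3) = -2019)
x - (34*p + S(4, 0)) = -2019 - (34*81 - 2*4) = -2019 - (2754 - 8) = -2019 - 1*2746 = -2019 - 2746 = -4765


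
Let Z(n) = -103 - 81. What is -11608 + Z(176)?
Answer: -11792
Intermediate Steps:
Z(n) = -184
-11608 + Z(176) = -11608 - 184 = -11792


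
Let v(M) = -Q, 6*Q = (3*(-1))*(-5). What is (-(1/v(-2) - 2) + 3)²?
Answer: 729/25 ≈ 29.160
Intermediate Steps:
Q = 5/2 (Q = ((3*(-1))*(-5))/6 = (-3*(-5))/6 = (⅙)*15 = 5/2 ≈ 2.5000)
v(M) = -5/2 (v(M) = -1*5/2 = -5/2)
(-(1/v(-2) - 2) + 3)² = (-(1/(-5/2) - 2) + 3)² = (-(-⅖ - 2) + 3)² = (-1*(-12/5) + 3)² = (12/5 + 3)² = (27/5)² = 729/25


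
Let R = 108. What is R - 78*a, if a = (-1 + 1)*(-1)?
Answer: 108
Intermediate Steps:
a = 0 (a = 0*(-1) = 0)
R - 78*a = 108 - 78*0 = 108 + 0 = 108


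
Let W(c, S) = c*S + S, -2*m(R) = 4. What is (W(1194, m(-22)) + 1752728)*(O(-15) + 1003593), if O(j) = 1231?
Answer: 1758781630512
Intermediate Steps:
m(R) = -2 (m(R) = -½*4 = -2)
W(c, S) = S + S*c (W(c, S) = S*c + S = S + S*c)
(W(1194, m(-22)) + 1752728)*(O(-15) + 1003593) = (-2*(1 + 1194) + 1752728)*(1231 + 1003593) = (-2*1195 + 1752728)*1004824 = (-2390 + 1752728)*1004824 = 1750338*1004824 = 1758781630512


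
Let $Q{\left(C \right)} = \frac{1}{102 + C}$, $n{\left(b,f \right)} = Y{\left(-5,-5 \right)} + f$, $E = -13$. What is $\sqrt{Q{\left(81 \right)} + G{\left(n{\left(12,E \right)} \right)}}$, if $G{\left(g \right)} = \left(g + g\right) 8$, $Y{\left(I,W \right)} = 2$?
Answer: $\frac{i \sqrt{5893881}}{183} \approx 13.266 i$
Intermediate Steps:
$n{\left(b,f \right)} = 2 + f$
$G{\left(g \right)} = 16 g$ ($G{\left(g \right)} = 2 g 8 = 16 g$)
$\sqrt{Q{\left(81 \right)} + G{\left(n{\left(12,E \right)} \right)}} = \sqrt{\frac{1}{102 + 81} + 16 \left(2 - 13\right)} = \sqrt{\frac{1}{183} + 16 \left(-11\right)} = \sqrt{\frac{1}{183} - 176} = \sqrt{- \frac{32207}{183}} = \frac{i \sqrt{5893881}}{183}$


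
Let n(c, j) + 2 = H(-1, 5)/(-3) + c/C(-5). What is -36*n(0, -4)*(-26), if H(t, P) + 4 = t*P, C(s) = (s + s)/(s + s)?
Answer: 936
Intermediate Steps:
C(s) = 1 (C(s) = (2*s)/((2*s)) = (2*s)*(1/(2*s)) = 1)
H(t, P) = -4 + P*t (H(t, P) = -4 + t*P = -4 + P*t)
n(c, j) = 1 + c (n(c, j) = -2 + ((-4 + 5*(-1))/(-3) + c/1) = -2 + ((-4 - 5)*(-⅓) + c*1) = -2 + (-9*(-⅓) + c) = -2 + (3 + c) = 1 + c)
-36*n(0, -4)*(-26) = -36*(1 + 0)*(-26) = -36*1*(-26) = -36*(-26) = 936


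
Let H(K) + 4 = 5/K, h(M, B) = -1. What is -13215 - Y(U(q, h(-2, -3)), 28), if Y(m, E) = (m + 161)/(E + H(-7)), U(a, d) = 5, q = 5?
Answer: -2155207/163 ≈ -13222.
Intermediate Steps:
H(K) = -4 + 5/K
Y(m, E) = (161 + m)/(-33/7 + E) (Y(m, E) = (m + 161)/(E + (-4 + 5/(-7))) = (161 + m)/(E + (-4 + 5*(-⅐))) = (161 + m)/(E + (-4 - 5/7)) = (161 + m)/(E - 33/7) = (161 + m)/(-33/7 + E))
-13215 - Y(U(q, h(-2, -3)), 28) = -13215 - 7*(161 + 5)/(-33 + 7*28) = -13215 - 7*166/(-33 + 196) = -13215 - 7*166/163 = -13215 - 1*1162/163 = -13215 - 1162/163 = -2155207/163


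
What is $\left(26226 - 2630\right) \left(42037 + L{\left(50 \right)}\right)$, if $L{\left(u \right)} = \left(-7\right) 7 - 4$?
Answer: $990654464$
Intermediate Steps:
$L{\left(u \right)} = -53$ ($L{\left(u \right)} = -49 - 4 = -53$)
$\left(26226 - 2630\right) \left(42037 + L{\left(50 \right)}\right) = \left(26226 - 2630\right) \left(42037 - 53\right) = 23596 \cdot 41984 = 990654464$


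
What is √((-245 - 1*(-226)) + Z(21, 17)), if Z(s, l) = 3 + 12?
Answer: 2*I ≈ 2.0*I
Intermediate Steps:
Z(s, l) = 15
√((-245 - 1*(-226)) + Z(21, 17)) = √((-245 - 1*(-226)) + 15) = √((-245 + 226) + 15) = √(-19 + 15) = √(-4) = 2*I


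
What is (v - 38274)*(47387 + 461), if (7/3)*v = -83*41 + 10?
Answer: -13306385256/7 ≈ -1.9009e+9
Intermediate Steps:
v = -10179/7 (v = 3*(-83*41 + 10)/7 = 3*(-3403 + 10)/7 = (3/7)*(-3393) = -10179/7 ≈ -1454.1)
(v - 38274)*(47387 + 461) = (-10179/7 - 38274)*(47387 + 461) = -278097/7*47848 = -13306385256/7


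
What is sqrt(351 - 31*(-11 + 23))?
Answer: I*sqrt(21) ≈ 4.5826*I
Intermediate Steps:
sqrt(351 - 31*(-11 + 23)) = sqrt(351 - 31*12) = sqrt(351 - 372) = sqrt(-21) = I*sqrt(21)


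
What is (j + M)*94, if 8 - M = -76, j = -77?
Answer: 658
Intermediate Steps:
M = 84 (M = 8 - 1*(-76) = 8 + 76 = 84)
(j + M)*94 = (-77 + 84)*94 = 7*94 = 658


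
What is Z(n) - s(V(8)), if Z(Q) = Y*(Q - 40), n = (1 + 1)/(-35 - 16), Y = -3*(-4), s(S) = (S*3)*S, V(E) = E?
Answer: -11432/17 ≈ -672.47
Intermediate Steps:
s(S) = 3*S**2 (s(S) = (3*S)*S = 3*S**2)
Y = 12
n = -2/51 (n = 2/(-51) = 2*(-1/51) = -2/51 ≈ -0.039216)
Z(Q) = -480 + 12*Q (Z(Q) = 12*(Q - 40) = 12*(-40 + Q) = -480 + 12*Q)
Z(n) - s(V(8)) = (-480 + 12*(-2/51)) - 3*8**2 = (-480 - 8/17) - 3*64 = -8168/17 - 1*192 = -8168/17 - 192 = -11432/17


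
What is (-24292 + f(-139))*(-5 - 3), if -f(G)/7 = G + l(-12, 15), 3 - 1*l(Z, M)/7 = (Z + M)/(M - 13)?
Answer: 187140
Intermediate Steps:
l(Z, M) = 21 - 7*(M + Z)/(-13 + M) (l(Z, M) = 21 - 7*(Z + M)/(M - 13) = 21 - 7*(M + Z)/(-13 + M))
f(G) = -147/2 - 7*G (f(G) = -7*(G + 7*(-39 - 1*(-12) + 2*15)/(-13 + 15)) = -7*(G + 7*(-39 + 12 + 30)/2) = -7*(G + 7*(½)*3) = -7*(G + 21/2) = -7*(21/2 + G) = -147/2 - 7*G)
(-24292 + f(-139))*(-5 - 3) = (-24292 + (-147/2 - 7*(-139)))*(-5 - 3) = (-24292 + (-147/2 + 973))*(-8) = (-24292 + 1799/2)*(-8) = -46785/2*(-8) = 187140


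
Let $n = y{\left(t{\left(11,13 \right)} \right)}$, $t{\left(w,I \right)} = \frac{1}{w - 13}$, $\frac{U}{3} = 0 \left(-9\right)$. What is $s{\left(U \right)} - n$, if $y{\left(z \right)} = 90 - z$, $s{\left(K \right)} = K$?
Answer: $- \frac{181}{2} \approx -90.5$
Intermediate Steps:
$U = 0$ ($U = 3 \cdot 0 \left(-9\right) = 3 \cdot 0 = 0$)
$t{\left(w,I \right)} = \frac{1}{-13 + w}$
$n = \frac{181}{2}$ ($n = 90 - \frac{1}{-13 + 11} = 90 - \frac{1}{-2} = 90 - - \frac{1}{2} = 90 + \frac{1}{2} = \frac{181}{2} \approx 90.5$)
$s{\left(U \right)} - n = 0 - \frac{181}{2} = - \frac{181}{2}$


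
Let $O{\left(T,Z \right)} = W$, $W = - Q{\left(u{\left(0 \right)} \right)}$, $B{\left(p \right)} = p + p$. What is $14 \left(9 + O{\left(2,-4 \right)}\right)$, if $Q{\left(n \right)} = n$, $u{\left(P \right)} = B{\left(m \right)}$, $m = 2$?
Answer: $70$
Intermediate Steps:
$B{\left(p \right)} = 2 p$
$u{\left(P \right)} = 4$ ($u{\left(P \right)} = 2 \cdot 2 = 4$)
$W = -4$ ($W = \left(-1\right) 4 = -4$)
$O{\left(T,Z \right)} = -4$
$14 \left(9 + O{\left(2,-4 \right)}\right) = 14 \left(9 - 4\right) = 14 \cdot 5 = 70$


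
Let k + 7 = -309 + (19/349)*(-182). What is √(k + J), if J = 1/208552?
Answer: 7*I*√8808844179871430/36392324 ≈ 18.053*I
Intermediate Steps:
J = 1/208552 ≈ 4.7950e-6
k = -113742/349 (k = -7 + (-309 + (19/349)*(-182)) = -7 + (-309 - 3458/349) = -7 - 111299/349 = -113742/349 ≈ -325.91)
√(k + J) = √(-113742/349 + 1/208552) = √(-23721121235/72784648) = 7*I*√8808844179871430/36392324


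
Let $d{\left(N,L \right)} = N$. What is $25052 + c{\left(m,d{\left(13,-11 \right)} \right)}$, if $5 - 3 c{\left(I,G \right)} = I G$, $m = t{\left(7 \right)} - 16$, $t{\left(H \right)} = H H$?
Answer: $\frac{74732}{3} \approx 24911.0$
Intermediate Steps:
$t{\left(H \right)} = H^{2}$
$m = 33$ ($m = 7^{2} - 16 = 49 - 16 = 33$)
$c{\left(I,G \right)} = \frac{5}{3} - \frac{G I}{3}$ ($c{\left(I,G \right)} = \frac{5}{3} - \frac{I G}{3} = \frac{5}{3} - \frac{G I}{3}$)
$25052 + c{\left(m,d{\left(13,-11 \right)} \right)} = 25052 + \left(\frac{5}{3} - \frac{13}{3} \cdot 33\right) = 25052 + \left(\frac{5}{3} - 143\right) = 25052 - \frac{424}{3} = \frac{74732}{3}$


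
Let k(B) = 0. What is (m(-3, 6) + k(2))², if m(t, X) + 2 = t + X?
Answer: 1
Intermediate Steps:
m(t, X) = -2 + X + t (m(t, X) = -2 + (t + X) = -2 + (X + t) = -2 + X + t)
(m(-3, 6) + k(2))² = ((-2 + 6 - 3) + 0)² = (1 + 0)² = 1² = 1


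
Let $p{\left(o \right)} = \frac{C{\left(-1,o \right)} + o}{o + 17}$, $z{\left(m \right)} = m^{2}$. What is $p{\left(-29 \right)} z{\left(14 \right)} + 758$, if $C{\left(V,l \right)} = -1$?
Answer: $1248$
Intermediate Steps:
$p{\left(o \right)} = \frac{-1 + o}{17 + o}$ ($p{\left(o \right)} = \frac{-1 + o}{o + 17} = \frac{-1 + o}{17 + o}$)
$p{\left(-29 \right)} z{\left(14 \right)} + 758 = \frac{-1 - 29}{17 - 29} \cdot 14^{2} + 758 = \frac{1}{-12} \left(-30\right) 196 + 758 = \left(- \frac{1}{12}\right) \left(-30\right) 196 + 758 = \frac{5}{2} \cdot 196 + 758 = 490 + 758 = 1248$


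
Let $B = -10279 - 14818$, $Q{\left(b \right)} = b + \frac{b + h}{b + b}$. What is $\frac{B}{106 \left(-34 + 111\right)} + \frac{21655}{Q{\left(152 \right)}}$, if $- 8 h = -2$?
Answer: $\frac{210271688983}{1513569442} \approx 138.92$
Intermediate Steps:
$h = \frac{1}{4}$ ($h = \left(- \frac{1}{8}\right) \left(-2\right) = \frac{1}{4} \approx 0.25$)
$Q{\left(b \right)} = b + \frac{\frac{1}{4} + b}{2 b}$ ($Q{\left(b \right)} = b + \frac{b + \frac{1}{4}}{b + b} = b + \frac{\frac{1}{4} + b}{2 b}$)
$B = -25097$ ($B = -10279 - 14818 = -25097$)
$\frac{B}{106 \left(-34 + 111\right)} + \frac{21655}{Q{\left(152 \right)}} = - \frac{25097}{106 \left(-34 + 111\right)} + \frac{21655}{\frac{1}{2} + 152 + \frac{1}{8 \cdot 152}} = - \frac{25097}{106 \cdot 77} + \frac{21655}{\frac{1}{2} + 152 + \frac{1}{8} \cdot \frac{1}{152}} = - \frac{25097}{8162} + \frac{21655}{\frac{1}{2} + 152 + \frac{1}{1216}} = \left(-25097\right) \frac{1}{8162} + \frac{21655}{\frac{185441}{1216}} = - \frac{25097}{8162} + 21655 \cdot \frac{1216}{185441} = - \frac{25097}{8162} + \frac{26332480}{185441} = \frac{210271688983}{1513569442}$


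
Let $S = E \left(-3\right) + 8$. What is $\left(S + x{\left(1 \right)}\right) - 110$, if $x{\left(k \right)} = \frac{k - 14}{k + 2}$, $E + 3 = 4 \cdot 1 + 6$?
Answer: $- \frac{382}{3} \approx -127.33$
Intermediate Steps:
$E = 7$ ($E = -3 + \left(4 \cdot 1 + 6\right) = -3 + \left(4 + 6\right) = -3 + 10 = 7$)
$S = -13$ ($S = 7 \left(-3\right) + 8 = -21 + 8 = -13$)
$x{\left(k \right)} = \frac{-14 + k}{2 + k}$
$\left(S + x{\left(1 \right)}\right) - 110 = \left(-13 + \frac{-14 + 1}{2 + 1}\right) - 110 = \left(-13 + \frac{1}{3} \left(-13\right)\right) - 110 = \left(-13 - \frac{13}{3}\right) - 110 = - \frac{52}{3} - 110 = - \frac{382}{3}$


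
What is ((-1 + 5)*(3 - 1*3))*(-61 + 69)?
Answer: 0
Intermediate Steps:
((-1 + 5)*(3 - 1*3))*(-61 + 69) = (4*(3 - 3))*8 = (4*0)*8 = 0*8 = 0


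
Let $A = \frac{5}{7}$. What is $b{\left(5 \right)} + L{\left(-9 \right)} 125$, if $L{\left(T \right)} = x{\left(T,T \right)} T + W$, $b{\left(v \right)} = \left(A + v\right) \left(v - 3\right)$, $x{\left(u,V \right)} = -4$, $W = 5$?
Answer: $\frac{35955}{7} \approx 5136.4$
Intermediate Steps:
$A = \frac{5}{7}$ ($A = 5 \cdot \frac{1}{7} = \frac{5}{7} \approx 0.71429$)
$b{\left(v \right)} = \left(-3 + v\right) \left(\frac{5}{7} + v\right)$ ($b{\left(v \right)} = \left(\frac{5}{7} + v\right) \left(v - 3\right) = \left(\frac{5}{7} + v\right) \left(-3 + v\right) = \left(-3 + v\right) \left(\frac{5}{7} + v\right)$)
$L{\left(T \right)} = 5 - 4 T$ ($L{\left(T \right)} = - 4 T + 5 = 5 - 4 T$)
$b{\left(5 \right)} + L{\left(-9 \right)} 125 = \left(- \frac{15}{7} + 5^{2} - \frac{80}{7}\right) + \left(5 - -36\right) 125 = \left(- \frac{15}{7} + 25 - \frac{80}{7}\right) + \left(5 + 36\right) 125 = \frac{80}{7} + 41 \cdot 125 = \frac{80}{7} + 5125 = \frac{35955}{7}$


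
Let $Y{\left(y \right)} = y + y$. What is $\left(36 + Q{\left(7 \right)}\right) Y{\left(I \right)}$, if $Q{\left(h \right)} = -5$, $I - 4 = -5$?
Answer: $-62$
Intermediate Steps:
$I = -1$ ($I = 4 - 5 = -1$)
$Y{\left(y \right)} = 2 y$
$\left(36 + Q{\left(7 \right)}\right) Y{\left(I \right)} = \left(36 - 5\right) 2 \left(-1\right) = 31 \left(-2\right) = -62$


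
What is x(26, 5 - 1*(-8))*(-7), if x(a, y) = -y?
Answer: 91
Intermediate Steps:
x(26, 5 - 1*(-8))*(-7) = -(5 - 1*(-8))*(-7) = -(5 + 8)*(-7) = -1*13*(-7) = -13*(-7) = 91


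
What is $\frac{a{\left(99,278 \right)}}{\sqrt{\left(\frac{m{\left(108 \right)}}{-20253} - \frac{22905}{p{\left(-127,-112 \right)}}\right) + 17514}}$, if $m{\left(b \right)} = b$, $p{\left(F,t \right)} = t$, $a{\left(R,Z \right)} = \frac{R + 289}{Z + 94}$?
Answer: $\frac{388 \sqrt{70345579276343}}{415312368921} \approx 0.0078357$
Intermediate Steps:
$a{\left(R,Z \right)} = \frac{289 + R}{94 + Z}$
$\frac{a{\left(99,278 \right)}}{\sqrt{\left(\frac{m{\left(108 \right)}}{-20253} - \frac{22905}{p{\left(-127,-112 \right)}}\right) + 17514}} = \frac{\frac{1}{94 + 278} \left(289 + 99\right)}{\sqrt{\left(\frac{108}{-20253} - \frac{22905}{-112}\right) + 17514}} = \frac{\frac{1}{372} \cdot 388}{\sqrt{\left(108 \left(- \frac{1}{20253}\right) - - \frac{22905}{112}\right) + 17514}} = \frac{\frac{1}{372} \cdot 388}{\sqrt{\left(- \frac{36}{6751} + \frac{22905}{112}\right) + 17514}} = \frac{97}{93 \sqrt{\frac{154627623}{756112} + 17514}} = \frac{97}{93 \sqrt{\frac{13397173191}{756112}}} = \frac{97}{93 \frac{3 \sqrt{70345579276343}}{189028}} = \frac{97 \frac{4 \sqrt{70345579276343}}{4465724397}}{93} = \frac{388 \sqrt{70345579276343}}{415312368921}$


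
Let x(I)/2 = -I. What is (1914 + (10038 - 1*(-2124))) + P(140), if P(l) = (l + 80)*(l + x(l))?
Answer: -16724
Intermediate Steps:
x(I) = -2*I (x(I) = 2*(-I) = -2*I)
P(l) = -l*(80 + l) (P(l) = (l + 80)*(l - 2*l) = (80 + l)*(-l) = -l*(80 + l))
(1914 + (10038 - 1*(-2124))) + P(140) = (1914 + (10038 - 1*(-2124))) + 140*(-80 - 1*140) = (1914 + (10038 + 2124)) + 140*(-80 - 140) = (1914 + 12162) + 140*(-220) = 14076 - 30800 = -16724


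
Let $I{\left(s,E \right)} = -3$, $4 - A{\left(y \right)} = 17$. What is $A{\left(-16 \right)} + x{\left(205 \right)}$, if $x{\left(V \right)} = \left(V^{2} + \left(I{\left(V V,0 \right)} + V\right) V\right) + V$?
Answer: $83627$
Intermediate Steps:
$A{\left(y \right)} = -13$ ($A{\left(y \right)} = 4 - 17 = -13$)
$x{\left(V \right)} = V + V^{2} + V \left(-3 + V\right)$ ($x{\left(V \right)} = \left(V^{2} + \left(-3 + V\right) V\right) + V = \left(V^{2} + V \left(-3 + V\right)\right) + V = V + V^{2} + V \left(-3 + V\right)$)
$A{\left(-16 \right)} + x{\left(205 \right)} = -13 + 2 \cdot 205 \left(-1 + 205\right) = -13 + 2 \cdot 205 \cdot 204 = -13 + 83640 = 83627$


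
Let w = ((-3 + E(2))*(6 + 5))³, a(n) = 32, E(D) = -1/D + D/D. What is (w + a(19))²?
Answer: 27595522161/64 ≈ 4.3118e+8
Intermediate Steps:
E(D) = 1 - 1/D (E(D) = -1/D + 1 = 1 - 1/D)
w = -166375/8 (w = ((-3 + (-1 + 2)/2)*(6 + 5))³ = ((-3 + (½)*1)*11)³ = ((-3 + ½)*11)³ = (-5/2*11)³ = (-55/2)³ = -166375/8 ≈ -20797.)
(w + a(19))² = (-166375/8 + 32)² = (-166119/8)² = 27595522161/64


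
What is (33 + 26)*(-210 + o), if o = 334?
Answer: 7316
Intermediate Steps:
(33 + 26)*(-210 + o) = (33 + 26)*(-210 + 334) = 59*124 = 7316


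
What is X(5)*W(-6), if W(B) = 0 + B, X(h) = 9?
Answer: -54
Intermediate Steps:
W(B) = B
X(5)*W(-6) = 9*(-6) = -54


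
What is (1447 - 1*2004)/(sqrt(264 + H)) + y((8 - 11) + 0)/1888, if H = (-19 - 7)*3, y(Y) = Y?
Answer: -3/1888 - 557*sqrt(186)/186 ≈ -40.843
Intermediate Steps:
H = -78 (H = -26*3 = -78)
(1447 - 1*2004)/(sqrt(264 + H)) + y((8 - 11) + 0)/1888 = (1447 - 1*2004)/(sqrt(264 - 78)) + ((8 - 11) + 0)/1888 = (1447 - 2004)/(sqrt(186)) + (-3 + 0)*(1/1888) = -557*sqrt(186)/186 - 3*1/1888 = -557*sqrt(186)/186 - 3/1888 = -3/1888 - 557*sqrt(186)/186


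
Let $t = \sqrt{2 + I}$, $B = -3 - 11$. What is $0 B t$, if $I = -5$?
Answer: $0$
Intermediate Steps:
$B = -14$ ($B = -3 - 11 = -14$)
$t = i \sqrt{3}$ ($t = \sqrt{2 - 5} = \sqrt{-3} = i \sqrt{3} \approx 1.732 i$)
$0 B t = 0 \left(-14\right) i \sqrt{3} = 0 i \sqrt{3} = 0$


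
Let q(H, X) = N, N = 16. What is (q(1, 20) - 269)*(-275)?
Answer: 69575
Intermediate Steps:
q(H, X) = 16
(q(1, 20) - 269)*(-275) = (16 - 269)*(-275) = -253*(-275) = 69575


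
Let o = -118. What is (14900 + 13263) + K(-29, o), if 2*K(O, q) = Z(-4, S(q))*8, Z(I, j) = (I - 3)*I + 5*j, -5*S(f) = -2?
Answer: 28283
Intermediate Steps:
S(f) = ⅖ (S(f) = -⅕*(-2) = ⅖)
Z(I, j) = 5*j + I*(-3 + I) (Z(I, j) = (-3 + I)*I + 5*j = I*(-3 + I) + 5*j = 5*j + I*(-3 + I))
K(O, q) = 120 (K(O, q) = (((-4)² - 3*(-4) + 5*(⅖))*8)/2 = ((16 + 12 + 2)*8)/2 = (30*8)/2 = (½)*240 = 120)
(14900 + 13263) + K(-29, o) = (14900 + 13263) + 120 = 28163 + 120 = 28283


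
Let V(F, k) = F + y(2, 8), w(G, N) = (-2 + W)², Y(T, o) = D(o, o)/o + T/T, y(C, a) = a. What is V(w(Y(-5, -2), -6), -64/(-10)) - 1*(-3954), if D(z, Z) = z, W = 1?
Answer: 3963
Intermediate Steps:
Y(T, o) = 2 (Y(T, o) = o/o + T/T = 1 + 1 = 2)
w(G, N) = 1 (w(G, N) = (-2 + 1)² = (-1)² = 1)
V(F, k) = 8 + F (V(F, k) = F + 8 = 8 + F)
V(w(Y(-5, -2), -6), -64/(-10)) - 1*(-3954) = (8 + 1) - 1*(-3954) = 9 + 3954 = 3963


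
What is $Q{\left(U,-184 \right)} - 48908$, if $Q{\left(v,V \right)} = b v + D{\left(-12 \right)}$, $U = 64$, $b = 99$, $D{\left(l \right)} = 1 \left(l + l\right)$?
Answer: $-42596$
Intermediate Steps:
$D{\left(l \right)} = 2 l$ ($D{\left(l \right)} = 1 \cdot 2 l = 2 l$)
$Q{\left(v,V \right)} = -24 + 99 v$ ($Q{\left(v,V \right)} = 99 v + 2 \left(-12\right) = 99 v - 24 = -24 + 99 v$)
$Q{\left(U,-184 \right)} - 48908 = \left(-24 + 99 \cdot 64\right) - 48908 = \left(-24 + 6336\right) - 48908 = 6312 - 48908 = -42596$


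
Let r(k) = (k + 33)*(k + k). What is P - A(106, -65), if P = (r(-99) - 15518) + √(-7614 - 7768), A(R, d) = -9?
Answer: -2441 + I*√15382 ≈ -2441.0 + 124.02*I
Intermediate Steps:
r(k) = 2*k*(33 + k) (r(k) = (33 + k)*(2*k) = 2*k*(33 + k))
P = -2450 + I*√15382 (P = (2*(-99)*(33 - 99) - 15518) + √(-7614 - 7768) = (2*(-99)*(-66) - 15518) + √(-15382) = (13068 - 15518) + I*√15382 = -2450 + I*√15382 ≈ -2450.0 + 124.02*I)
P - A(106, -65) = (-2450 + I*√15382) - 1*(-9) = (-2450 + I*√15382) + 9 = -2441 + I*√15382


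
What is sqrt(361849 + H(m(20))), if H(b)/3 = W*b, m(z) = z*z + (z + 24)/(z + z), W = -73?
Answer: sqrt(27400810)/10 ≈ 523.46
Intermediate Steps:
m(z) = z**2 + (24 + z)/(2*z) (m(z) = z**2 + (24 + z)/((2*z)) = z**2 + (24 + z)*(1/(2*z)) = z**2 + (24 + z)/(2*z))
H(b) = -219*b (H(b) = 3*(-73*b) = -219*b)
sqrt(361849 + H(m(20))) = sqrt(361849 - 219*(12 + 20**3 + (1/2)*20)/20) = sqrt(361849 - 219*(12 + 8000 + 10)/20) = sqrt(361849 - 219*8022/20) = sqrt(361849 - 219*4011/10) = sqrt(361849 - 878409/10) = sqrt(2740081/10) = sqrt(27400810)/10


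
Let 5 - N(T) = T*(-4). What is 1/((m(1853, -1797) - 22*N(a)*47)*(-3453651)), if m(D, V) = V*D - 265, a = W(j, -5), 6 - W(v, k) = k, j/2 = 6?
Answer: 1/11676006598572 ≈ 8.5646e-14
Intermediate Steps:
j = 12 (j = 2*6 = 12)
W(v, k) = 6 - k
a = 11 (a = 6 - 1*(-5) = 6 + 5 = 11)
N(T) = 5 + 4*T (N(T) = 5 - T*(-4) = 5 - (-4)*T = 5 + 4*T)
m(D, V) = -265 + D*V (m(D, V) = D*V - 265 = -265 + D*V)
1/((m(1853, -1797) - 22*N(a)*47)*(-3453651)) = 1/(((-265 + 1853*(-1797)) - 22*(5 + 4*11)*47)*(-3453651)) = -1/3453651/((-265 - 3329841) - 22*(5 + 44)*47) = -1/3453651/(-3330106 - 22*49*47) = -1/3453651/(-3330106 - 1078*47) = -1/3453651/(-3330106 - 50666) = -1/3453651/(-3380772) = -1/3380772*(-1/3453651) = 1/11676006598572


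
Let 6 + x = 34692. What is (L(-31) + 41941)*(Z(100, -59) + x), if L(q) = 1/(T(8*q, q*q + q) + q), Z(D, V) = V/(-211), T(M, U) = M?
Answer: 85641274822090/58869 ≈ 1.4548e+9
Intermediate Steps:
x = 34686 (x = -6 + 34692 = 34686)
Z(D, V) = -V/211 (Z(D, V) = V*(-1/211) = -V/211)
L(q) = 1/(9*q) (L(q) = 1/(8*q + q) = 1/(9*q))
(L(-31) + 41941)*(Z(100, -59) + x) = ((1/9)/(-31) + 41941)*(-1/211*(-59) + 34686) = ((1/9)*(-1/31) + 41941)*(59/211 + 34686) = (-1/279 + 41941)*(7318805/211) = (11701538/279)*(7318805/211) = 85641274822090/58869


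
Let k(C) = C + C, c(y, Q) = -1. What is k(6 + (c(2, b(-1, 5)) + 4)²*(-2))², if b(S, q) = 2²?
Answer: 576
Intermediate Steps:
b(S, q) = 4
k(C) = 2*C
k(6 + (c(2, b(-1, 5)) + 4)²*(-2))² = (2*(6 + (-1 + 4)²*(-2)))² = (2*(6 + 3²*(-2)))² = (2*(6 + 9*(-2)))² = (2*(6 - 18))² = (2*(-12))² = (-24)² = 576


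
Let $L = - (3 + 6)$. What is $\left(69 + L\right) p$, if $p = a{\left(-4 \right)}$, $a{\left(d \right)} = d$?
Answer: $-240$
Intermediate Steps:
$L = -9$ ($L = \left(-1\right) 9 = -9$)
$p = -4$
$\left(69 + L\right) p = \left(69 - 9\right) \left(-4\right) = 60 \left(-4\right) = -240$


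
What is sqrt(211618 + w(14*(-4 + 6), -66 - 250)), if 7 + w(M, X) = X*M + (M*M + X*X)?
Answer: sqrt(303403) ≈ 550.82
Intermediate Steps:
w(M, X) = -7 + M**2 + X**2 + M*X (w(M, X) = -7 + (X*M + (M*M + X*X)) = -7 + (M*X + (M**2 + X**2)) = -7 + (M**2 + X**2 + M*X) = -7 + M**2 + X**2 + M*X)
sqrt(211618 + w(14*(-4 + 6), -66 - 250)) = sqrt(211618 + (-7 + (14*(-4 + 6))**2 + (-66 - 250)**2 + (14*(-4 + 6))*(-66 - 250))) = sqrt(211618 + (-7 + (14*2)**2 + (-316)**2 + (14*2)*(-316))) = sqrt(211618 + (-7 + 28**2 + 99856 + 28*(-316))) = sqrt(211618 + (-7 + 784 + 99856 - 8848)) = sqrt(211618 + 91785) = sqrt(303403)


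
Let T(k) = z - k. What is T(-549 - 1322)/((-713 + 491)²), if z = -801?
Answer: 535/24642 ≈ 0.021711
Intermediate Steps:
T(k) = -801 - k
T(-549 - 1322)/((-713 + 491)²) = (-801 - (-549 - 1322))/((-713 + 491)²) = (-801 - 1*(-1871))/((-222)²) = (-801 + 1871)/49284 = 1070*(1/49284) = 535/24642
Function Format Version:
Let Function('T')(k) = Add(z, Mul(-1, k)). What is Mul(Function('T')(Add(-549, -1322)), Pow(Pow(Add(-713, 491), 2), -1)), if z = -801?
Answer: Rational(535, 24642) ≈ 0.021711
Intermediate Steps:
Function('T')(k) = Add(-801, Mul(-1, k))
Mul(Function('T')(Add(-549, -1322)), Pow(Pow(Add(-713, 491), 2), -1)) = Mul(Add(-801, Mul(-1, Add(-549, -1322))), Pow(Pow(Add(-713, 491), 2), -1)) = Mul(Add(-801, Mul(-1, -1871)), Pow(Pow(-222, 2), -1)) = Mul(Add(-801, 1871), Pow(49284, -1)) = Mul(1070, Rational(1, 49284)) = Rational(535, 24642)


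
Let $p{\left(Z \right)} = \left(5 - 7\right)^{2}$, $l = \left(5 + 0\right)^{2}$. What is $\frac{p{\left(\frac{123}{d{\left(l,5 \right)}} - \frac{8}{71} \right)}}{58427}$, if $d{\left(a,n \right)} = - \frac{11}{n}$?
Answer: $\frac{4}{58427} \approx 6.8462 \cdot 10^{-5}$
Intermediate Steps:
$l = 25$ ($l = 5^{2} = 25$)
$p{\left(Z \right)} = 4$ ($p{\left(Z \right)} = \left(-2\right)^{2} = 4$)
$\frac{p{\left(\frac{123}{d{\left(l,5 \right)}} - \frac{8}{71} \right)}}{58427} = \frac{4}{58427}$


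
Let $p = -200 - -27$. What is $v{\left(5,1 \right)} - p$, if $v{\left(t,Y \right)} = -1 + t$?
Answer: $177$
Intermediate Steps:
$p = -173$ ($p = -200 + 27 = -173$)
$v{\left(5,1 \right)} - p = \left(-1 + 5\right) - -173 = 4 + 173 = 177$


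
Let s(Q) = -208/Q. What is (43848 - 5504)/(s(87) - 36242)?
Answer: -1667964/1576631 ≈ -1.0579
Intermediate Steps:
(43848 - 5504)/(s(87) - 36242) = (43848 - 5504)/(-208/87 - 36242) = 38344/(-208*1/87 - 36242) = 38344/(-208/87 - 36242) = 38344/(-3153262/87) = 38344*(-87/3153262) = -1667964/1576631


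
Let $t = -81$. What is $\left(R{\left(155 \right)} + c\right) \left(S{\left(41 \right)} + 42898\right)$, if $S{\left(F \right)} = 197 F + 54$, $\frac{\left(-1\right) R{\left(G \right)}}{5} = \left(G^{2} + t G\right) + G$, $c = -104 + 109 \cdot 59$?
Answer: $-2643200142$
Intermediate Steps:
$c = 6327$ ($c = -104 + 6431 = 6327$)
$R{\left(G \right)} = - 5 G^{2} + 400 G$ ($R{\left(G \right)} = - 5 \left(\left(G^{2} - 81 G\right) + G\right) = - 5 \left(G^{2} - 80 G\right) = - 5 G^{2} + 400 G$)
$S{\left(F \right)} = 54 + 197 F$
$\left(R{\left(155 \right)} + c\right) \left(S{\left(41 \right)} + 42898\right) = \left(5 \cdot 155 \left(80 - 155\right) + 6327\right) \left(\left(54 + 197 \cdot 41\right) + 42898\right) = \left(5 \cdot 155 \left(80 - 155\right) + 6327\right) \left(\left(54 + 8077\right) + 42898\right) = \left(5 \cdot 155 \left(-75\right) + 6327\right) \left(8131 + 42898\right) = \left(-58125 + 6327\right) 51029 = \left(-51798\right) 51029 = -2643200142$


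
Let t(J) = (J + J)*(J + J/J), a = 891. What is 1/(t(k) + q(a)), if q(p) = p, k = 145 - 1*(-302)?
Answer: 1/401403 ≈ 2.4913e-6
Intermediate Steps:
k = 447 (k = 145 + 302 = 447)
t(J) = 2*J*(1 + J) (t(J) = (2*J)*(J + 1) = (2*J)*(1 + J) = 2*J*(1 + J))
1/(t(k) + q(a)) = 1/(2*447*(1 + 447) + 891) = 1/(2*447*448 + 891) = 1/(400512 + 891) = 1/401403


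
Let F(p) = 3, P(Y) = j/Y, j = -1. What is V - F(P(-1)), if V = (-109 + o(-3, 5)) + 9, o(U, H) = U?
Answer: -106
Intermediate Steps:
P(Y) = -1/Y
V = -103 (V = (-109 - 3) + 9 = -112 + 9 = -103)
V - F(P(-1)) = -103 - 1*3 = -103 - 3 = -106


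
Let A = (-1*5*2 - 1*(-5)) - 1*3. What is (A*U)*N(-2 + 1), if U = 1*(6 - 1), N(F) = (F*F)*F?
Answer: 40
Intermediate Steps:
N(F) = F**3 (N(F) = F**2*F = F**3)
U = 5 (U = 1*5 = 5)
A = -8 (A = (-5*2 + 5) - 3 = (-10 + 5) - 3 = -5 - 3 = -8)
(A*U)*N(-2 + 1) = (-8*5)*(-2 + 1)**3 = -40*(-1)**3 = -40*(-1) = 40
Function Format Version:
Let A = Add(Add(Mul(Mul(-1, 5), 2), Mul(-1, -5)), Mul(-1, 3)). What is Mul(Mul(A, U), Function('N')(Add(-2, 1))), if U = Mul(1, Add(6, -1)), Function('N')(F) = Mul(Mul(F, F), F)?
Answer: 40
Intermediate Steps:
Function('N')(F) = Pow(F, 3) (Function('N')(F) = Mul(Pow(F, 2), F) = Pow(F, 3))
U = 5 (U = Mul(1, 5) = 5)
A = -8 (A = Add(Add(Mul(-5, 2), 5), -3) = Add(Add(-10, 5), -3) = Add(-5, -3) = -8)
Mul(Mul(A, U), Function('N')(Add(-2, 1))) = Mul(Mul(-8, 5), Pow(Add(-2, 1), 3)) = Mul(-40, Pow(-1, 3)) = Mul(-40, -1) = 40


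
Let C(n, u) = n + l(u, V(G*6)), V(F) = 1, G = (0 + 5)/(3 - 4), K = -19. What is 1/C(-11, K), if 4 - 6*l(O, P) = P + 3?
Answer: -1/11 ≈ -0.090909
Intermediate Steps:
G = -5 (G = 5/(-1) = 5*(-1) = -5)
l(O, P) = ⅙ - P/6 (l(O, P) = ⅔ - (P + 3)/6 = ⅔ - (3 + P)/6 = ⅔ + (-½ - P/6) = ⅙ - P/6)
C(n, u) = n (C(n, u) = n + (⅙ - ⅙*1) = n + (⅙ - ⅙) = n + 0 = n)
1/C(-11, K) = 1/(-11) = -1/11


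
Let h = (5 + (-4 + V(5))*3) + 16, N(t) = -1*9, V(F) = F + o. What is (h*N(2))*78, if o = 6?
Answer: -29484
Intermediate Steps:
V(F) = 6 + F (V(F) = F + 6 = 6 + F)
N(t) = -9
h = 42 (h = (5 + (-4 + (6 + 5))*3) + 16 = (5 + (-4 + 11)*3) + 16 = (5 + 7*3) + 16 = (5 + 21) + 16 = 26 + 16 = 42)
(h*N(2))*78 = (42*(-9))*78 = -378*78 = -29484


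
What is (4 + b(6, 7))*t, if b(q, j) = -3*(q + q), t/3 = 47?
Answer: -4512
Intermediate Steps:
t = 141 (t = 3*47 = 141)
b(q, j) = -6*q
(4 + b(6, 7))*t = (4 - 6*6)*141 = (4 - 36)*141 = -32*141 = -4512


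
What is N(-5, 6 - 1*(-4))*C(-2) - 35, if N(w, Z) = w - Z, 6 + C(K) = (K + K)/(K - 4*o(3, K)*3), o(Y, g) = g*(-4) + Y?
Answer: 3655/67 ≈ 54.552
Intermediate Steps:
o(Y, g) = Y - 4*g (o(Y, g) = -4*g + Y = Y - 4*g)
C(K) = -6 + 2*K/(-36 + 49*K) (C(K) = -6 + (K + K)/(K - 4*(3 - 4*K)*3) = -6 + (2*K)/(K + (-12 + 16*K)*3) = -6 + (2*K)/(K + (-36 + 48*K)) = -6 + (2*K)/(-36 + 49*K) = -6 + 2*K/(-36 + 49*K))
N(-5, 6 - 1*(-4))*C(-2) - 35 = (-5 - (6 - 1*(-4)))*(4*(54 - 73*(-2))/(-36 + 49*(-2))) - 35 = (-5 - (6 + 4))*(4*(54 + 146)/(-36 - 98)) - 35 = (-5 - 1*10)*(4*200/(-134)) - 35 = (-5 - 10)*(4*(-1/134)*200) - 35 = -15*(-400/67) - 35 = 6000/67 - 35 = 3655/67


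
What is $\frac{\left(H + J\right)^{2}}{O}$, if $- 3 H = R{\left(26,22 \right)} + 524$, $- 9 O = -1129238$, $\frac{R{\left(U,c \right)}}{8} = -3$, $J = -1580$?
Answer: $\frac{13728800}{564619} \approx 24.315$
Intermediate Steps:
$R{\left(U,c \right)} = -24$ ($R{\left(U,c \right)} = 8 \left(-3\right) = -24$)
$O = \frac{1129238}{9}$ ($O = \left(- \frac{1}{9}\right) \left(-1129238\right) = \frac{1129238}{9} \approx 1.2547 \cdot 10^{5}$)
$H = - \frac{500}{3}$ ($H = - \frac{-24 + 524}{3} = \left(- \frac{1}{3}\right) 500 = - \frac{500}{3} \approx -166.67$)
$\frac{\left(H + J\right)^{2}}{O} = \frac{\left(- \frac{500}{3} - 1580\right)^{2}}{\frac{1129238}{9}} = \left(- \frac{5240}{3}\right)^{2} \cdot \frac{9}{1129238} = \frac{27457600}{9} \cdot \frac{9}{1129238} = \frac{13728800}{564619}$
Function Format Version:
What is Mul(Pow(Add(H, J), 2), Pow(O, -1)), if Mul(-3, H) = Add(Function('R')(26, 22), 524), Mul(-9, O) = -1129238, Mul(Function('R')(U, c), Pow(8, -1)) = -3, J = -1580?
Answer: Rational(13728800, 564619) ≈ 24.315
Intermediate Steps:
Function('R')(U, c) = -24 (Function('R')(U, c) = Mul(8, -3) = -24)
O = Rational(1129238, 9) (O = Mul(Rational(-1, 9), -1129238) = Rational(1129238, 9) ≈ 1.2547e+5)
H = Rational(-500, 3) (H = Mul(Rational(-1, 3), Add(-24, 524)) = Mul(Rational(-1, 3), 500) = Rational(-500, 3) ≈ -166.67)
Mul(Pow(Add(H, J), 2), Pow(O, -1)) = Mul(Pow(Add(Rational(-500, 3), -1580), 2), Pow(Rational(1129238, 9), -1)) = Mul(Pow(Rational(-5240, 3), 2), Rational(9, 1129238)) = Mul(Rational(27457600, 9), Rational(9, 1129238)) = Rational(13728800, 564619)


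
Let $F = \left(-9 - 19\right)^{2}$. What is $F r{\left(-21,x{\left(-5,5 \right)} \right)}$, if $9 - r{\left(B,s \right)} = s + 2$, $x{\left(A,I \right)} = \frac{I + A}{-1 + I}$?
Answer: $5488$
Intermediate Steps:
$x{\left(A,I \right)} = \frac{A + I}{-1 + I}$
$r{\left(B,s \right)} = 7 - s$ ($r{\left(B,s \right)} = 9 - \left(s + 2\right) = 9 - \left(2 + s\right) = 7 - s$)
$F = 784$ ($F = \left(-28\right)^{2} = 784$)
$F r{\left(-21,x{\left(-5,5 \right)} \right)} = 784 \left(7 - \frac{-5 + 5}{-1 + 5}\right) = 784 \left(7 - \frac{1}{4} \cdot 0\right) = 784 \left(7 - 0\right) = 784 \left(7 + 0\right) = 784 \cdot 7 = 5488$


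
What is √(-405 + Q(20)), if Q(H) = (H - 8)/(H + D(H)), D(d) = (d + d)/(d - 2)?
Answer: 3*I*√4494/10 ≈ 20.111*I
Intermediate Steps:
D(d) = 2*d/(-2 + d) (D(d) = (2*d)/(-2 + d) = 2*d/(-2 + d))
Q(H) = (-8 + H)/(H + 2*H/(-2 + H)) (Q(H) = (H - 8)/(H + 2*H/(-2 + H)) = (-8 + H)/(H + 2*H/(-2 + H)))
√(-405 + Q(20)) = √(-405 + (-8 + 20)*(-2 + 20)/20²) = √(-405 + (1/400)*12*18) = √(-405 + 27/50) = √(-20223/50) = 3*I*√4494/10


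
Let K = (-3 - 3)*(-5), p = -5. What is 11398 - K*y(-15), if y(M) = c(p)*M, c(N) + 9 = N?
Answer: 5098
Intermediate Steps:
c(N) = -9 + N
K = 30 (K = -6*(-5) = 30)
y(M) = -14*M (y(M) = (-9 - 5)*M = -14*M)
11398 - K*y(-15) = 11398 - 30*(-14*(-15)) = 11398 - 30*210 = 11398 - 1*6300 = 11398 - 6300 = 5098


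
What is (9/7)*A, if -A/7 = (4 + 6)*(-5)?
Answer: 450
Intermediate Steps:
A = 350 (A = -7*(4 + 6)*(-5) = -70*(-5) = -7*(-50) = 350)
(9/7)*A = (9/7)*350 = 450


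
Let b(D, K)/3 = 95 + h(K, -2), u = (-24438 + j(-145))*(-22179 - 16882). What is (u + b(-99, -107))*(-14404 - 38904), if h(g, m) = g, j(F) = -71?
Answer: -51034201261004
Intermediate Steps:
u = 957346049 (u = (-24438 - 71)*(-22179 - 16882) = -24509*(-39061) = 957346049)
b(D, K) = 285 + 3*K (b(D, K) = 3*(95 + K) = 285 + 3*K)
(u + b(-99, -107))*(-14404 - 38904) = (957346049 + (285 + 3*(-107)))*(-14404 - 38904) = (957346049 + (285 - 321))*(-53308) = (957346049 - 36)*(-53308) = 957346013*(-53308) = -51034201261004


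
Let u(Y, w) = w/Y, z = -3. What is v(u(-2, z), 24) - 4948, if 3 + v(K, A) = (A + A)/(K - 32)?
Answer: -302107/61 ≈ -4952.6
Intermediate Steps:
v(K, A) = -3 + 2*A/(-32 + K) (v(K, A) = -3 + (A + A)/(K - 32) = -3 + (2*A)/(-32 + K) = -3 + 2*A/(-32 + K))
v(u(-2, z), 24) - 4948 = (96 - (-9)/(-2) + 2*24)/(-32 - 3/(-2)) - 4948 = (96 - (-9)*(-1)/2 + 48)/(-32 - 3*(-½)) - 4948 = (96 - 3*3/2 + 48)/(-32 + 3/2) - 4948 = (96 - 9/2 + 48)/(-61/2) - 4948 = -2/61*279/2 - 4948 = -279/61 - 4948 = -302107/61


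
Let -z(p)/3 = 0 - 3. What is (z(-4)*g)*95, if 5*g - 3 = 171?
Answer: 29754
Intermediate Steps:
z(p) = 9 (z(p) = -3*(0 - 3) = -3*(-3) = 9)
g = 174/5 (g = ⅗ + (⅕)*171 = ⅗ + 171/5 = 174/5 ≈ 34.800)
(z(-4)*g)*95 = (9*(174/5))*95 = (1566/5)*95 = 29754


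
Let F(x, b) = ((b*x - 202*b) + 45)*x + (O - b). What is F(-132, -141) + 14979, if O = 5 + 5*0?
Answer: -6207223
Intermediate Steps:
O = 5 (O = 5 + 0 = 5)
F(x, b) = 5 - b + x*(45 - 202*b + b*x) (F(x, b) = ((b*x - 202*b) + 45)*x + (5 - b) = ((-202*b + b*x) + 45)*x + (5 - b) = (45 - 202*b + b*x)*x + (5 - b) = x*(45 - 202*b + b*x) + (5 - b) = 5 - b + x*(45 - 202*b + b*x))
F(-132, -141) + 14979 = (5 - 1*(-141) + 45*(-132) - 141*(-132)**2 - 202*(-141)*(-132)) + 14979 = (5 + 141 - 5940 - 141*17424 - 3759624) + 14979 = (5 + 141 - 5940 - 2456784 - 3759624) + 14979 = -6222202 + 14979 = -6207223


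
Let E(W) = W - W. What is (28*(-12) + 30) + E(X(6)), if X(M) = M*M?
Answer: -306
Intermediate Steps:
X(M) = M**2
E(W) = 0
(28*(-12) + 30) + E(X(6)) = (28*(-12) + 30) + 0 = (-336 + 30) + 0 = -306 + 0 = -306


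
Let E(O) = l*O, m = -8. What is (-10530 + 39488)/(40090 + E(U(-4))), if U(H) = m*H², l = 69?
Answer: 14479/15629 ≈ 0.92642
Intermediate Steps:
U(H) = -8*H²
E(O) = 69*O
(-10530 + 39488)/(40090 + E(U(-4))) = (-10530 + 39488)/(40090 + 69*(-8*(-4)²)) = 28958/(40090 + 69*(-8*16)) = 28958/(40090 + 69*(-128)) = 28958/(40090 - 8832) = 28958/31258 = 28958*(1/31258) = 14479/15629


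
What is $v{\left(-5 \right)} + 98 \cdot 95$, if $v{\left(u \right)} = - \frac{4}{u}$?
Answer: $\frac{46554}{5} \approx 9310.8$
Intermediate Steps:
$v{\left(-5 \right)} + 98 \cdot 95 = - \frac{4}{-5} + 98 \cdot 95 = \left(-4\right) \left(- \frac{1}{5}\right) + 9310 = \frac{4}{5} + 9310 = \frac{46554}{5}$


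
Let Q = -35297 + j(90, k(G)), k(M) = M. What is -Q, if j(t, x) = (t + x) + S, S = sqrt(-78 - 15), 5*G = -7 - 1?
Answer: 176043/5 - I*sqrt(93) ≈ 35209.0 - 9.6436*I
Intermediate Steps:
G = -8/5 (G = (-7 - 1)/5 = (1/5)*(-8) = -8/5 ≈ -1.6000)
S = I*sqrt(93) (S = sqrt(-93) = I*sqrt(93) ≈ 9.6436*I)
j(t, x) = t + x + I*sqrt(93) (j(t, x) = (t + x) + I*sqrt(93) = t + x + I*sqrt(93))
Q = -176043/5 + I*sqrt(93) (Q = -35297 + (90 - 8/5 + I*sqrt(93)) = -35297 + (442/5 + I*sqrt(93)) = -176043/5 + I*sqrt(93) ≈ -35209.0 + 9.6436*I)
-Q = -(-176043/5 + I*sqrt(93)) = 176043/5 - I*sqrt(93)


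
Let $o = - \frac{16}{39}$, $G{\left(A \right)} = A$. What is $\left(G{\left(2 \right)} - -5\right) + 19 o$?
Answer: $- \frac{31}{39} \approx -0.79487$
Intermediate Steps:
$o = - \frac{16}{39}$ ($o = \left(-16\right) \frac{1}{39} = - \frac{16}{39} \approx -0.41026$)
$\left(G{\left(2 \right)} - -5\right) + 19 o = \left(2 - -5\right) + 19 \left(- \frac{16}{39}\right) = \left(2 + 5\right) - \frac{304}{39} = 7 - \frac{304}{39} = - \frac{31}{39}$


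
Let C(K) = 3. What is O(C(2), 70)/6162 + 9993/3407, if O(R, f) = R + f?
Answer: 61825577/20993934 ≈ 2.9449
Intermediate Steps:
O(C(2), 70)/6162 + 9993/3407 = (3 + 70)/6162 + 9993/3407 = 73*(1/6162) + 9993*(1/3407) = 73/6162 + 9993/3407 = 61825577/20993934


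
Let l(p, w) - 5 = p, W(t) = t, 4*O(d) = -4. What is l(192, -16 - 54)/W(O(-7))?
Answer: -197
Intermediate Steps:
O(d) = -1 (O(d) = (¼)*(-4) = -1)
l(p, w) = 5 + p
l(192, -16 - 54)/W(O(-7)) = (5 + 192)/(-1) = 197*(-1) = -197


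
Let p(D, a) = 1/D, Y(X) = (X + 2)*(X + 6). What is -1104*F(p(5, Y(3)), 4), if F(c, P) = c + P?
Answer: -23184/5 ≈ -4636.8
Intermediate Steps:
Y(X) = (2 + X)*(6 + X)
F(c, P) = P + c
-1104*F(p(5, Y(3)), 4) = -1104*(4 + 1/5) = -1104*(4 + ⅕) = -1104*21/5 = -23184/5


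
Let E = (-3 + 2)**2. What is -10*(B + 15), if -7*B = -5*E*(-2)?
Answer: -950/7 ≈ -135.71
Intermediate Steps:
E = 1 (E = (-1)**2 = 1)
B = -10/7 (B = -(-5*1)*(-2)/7 = -(-5)*(-2)/7 = -1/7*10 = -10/7 ≈ -1.4286)
-10*(B + 15) = -10*(-10/7 + 15) = -10*95/7 = -950/7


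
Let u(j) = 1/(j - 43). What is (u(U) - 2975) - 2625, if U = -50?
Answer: -520801/93 ≈ -5600.0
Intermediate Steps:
u(j) = 1/(-43 + j)
(u(U) - 2975) - 2625 = (1/(-43 - 50) - 2975) - 2625 = (1/(-93) - 2975) - 2625 = (-1/93 - 2975) - 2625 = -276676/93 - 2625 = -520801/93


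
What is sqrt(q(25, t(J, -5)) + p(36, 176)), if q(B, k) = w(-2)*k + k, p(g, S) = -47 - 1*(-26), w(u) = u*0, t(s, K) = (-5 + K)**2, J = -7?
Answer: sqrt(79) ≈ 8.8882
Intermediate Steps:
w(u) = 0
p(g, S) = -21 (p(g, S) = -47 + 26 = -21)
q(B, k) = k (q(B, k) = 0*k + k = 0 + k = k)
sqrt(q(25, t(J, -5)) + p(36, 176)) = sqrt((-5 - 5)**2 - 21) = sqrt((-10)**2 - 21) = sqrt(100 - 21) = sqrt(79)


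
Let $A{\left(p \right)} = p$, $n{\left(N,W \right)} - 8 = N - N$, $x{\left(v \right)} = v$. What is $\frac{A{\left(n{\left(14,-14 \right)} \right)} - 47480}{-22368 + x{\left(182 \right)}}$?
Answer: $\frac{23736}{11093} \approx 2.1397$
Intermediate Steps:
$n{\left(N,W \right)} = 8$ ($n{\left(N,W \right)} = 8 + \left(N - N\right) = 8 + 0 = 8$)
$\frac{A{\left(n{\left(14,-14 \right)} \right)} - 47480}{-22368 + x{\left(182 \right)}} = \frac{8 - 47480}{-22368 + 182} = - \frac{47472}{-22186} = \left(-47472\right) \left(- \frac{1}{22186}\right) = \frac{23736}{11093}$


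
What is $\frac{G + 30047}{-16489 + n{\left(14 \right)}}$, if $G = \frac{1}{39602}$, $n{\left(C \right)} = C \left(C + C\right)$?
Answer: $- \frac{1189921295}{637473394} \approx -1.8666$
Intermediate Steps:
$n{\left(C \right)} = 2 C^{2}$ ($n{\left(C \right)} = C 2 C = 2 C^{2}$)
$G = \frac{1}{39602} \approx 2.5251 \cdot 10^{-5}$
$\frac{G + 30047}{-16489 + n{\left(14 \right)}} = \frac{\frac{1}{39602} + 30047}{-16489 + 2 \cdot 14^{2}} = \frac{1189921295}{39602 \left(-16489 + 2 \cdot 196\right)} = \frac{1189921295}{39602 \left(-16489 + 392\right)} = \frac{1189921295}{39602 \left(-16097\right)} = \frac{1189921295}{39602} \left(- \frac{1}{16097}\right) = - \frac{1189921295}{637473394}$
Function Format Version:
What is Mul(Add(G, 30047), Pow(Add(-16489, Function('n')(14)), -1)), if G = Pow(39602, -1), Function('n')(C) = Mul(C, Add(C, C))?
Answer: Rational(-1189921295, 637473394) ≈ -1.8666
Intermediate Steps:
Function('n')(C) = Mul(2, Pow(C, 2)) (Function('n')(C) = Mul(C, Mul(2, C)) = Mul(2, Pow(C, 2)))
G = Rational(1, 39602) ≈ 2.5251e-5
Mul(Add(G, 30047), Pow(Add(-16489, Function('n')(14)), -1)) = Mul(Add(Rational(1, 39602), 30047), Pow(Add(-16489, Mul(2, Pow(14, 2))), -1)) = Mul(Rational(1189921295, 39602), Pow(Add(-16489, Mul(2, 196)), -1)) = Mul(Rational(1189921295, 39602), Pow(Add(-16489, 392), -1)) = Mul(Rational(1189921295, 39602), Pow(-16097, -1)) = Mul(Rational(1189921295, 39602), Rational(-1, 16097)) = Rational(-1189921295, 637473394)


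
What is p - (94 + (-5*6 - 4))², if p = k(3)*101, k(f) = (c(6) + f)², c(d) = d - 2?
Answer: 1349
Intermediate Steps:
c(d) = -2 + d
k(f) = (4 + f)² (k(f) = ((-2 + 6) + f)² = (4 + f)²)
p = 4949 (p = (4 + 3)²*101 = 7²*101 = 49*101 = 4949)
p - (94 + (-5*6 - 4))² = 4949 - (94 + (-5*6 - 4))² = 4949 - (94 + (-30 - 4))² = 4949 - (94 - 34)² = 4949 - 1*60² = 4949 - 1*3600 = 4949 - 3600 = 1349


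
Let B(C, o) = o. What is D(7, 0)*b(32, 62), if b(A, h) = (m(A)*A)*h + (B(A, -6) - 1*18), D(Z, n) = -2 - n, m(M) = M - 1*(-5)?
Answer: -146768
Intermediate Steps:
m(M) = 5 + M (m(M) = M + 5 = 5 + M)
b(A, h) = -24 + A*h*(5 + A) (b(A, h) = ((5 + A)*A)*h + (-6 - 1*18) = (A*(5 + A))*h + (-6 - 18) = A*h*(5 + A) - 24 = -24 + A*h*(5 + A))
D(7, 0)*b(32, 62) = (-2 - 1*0)*(-24 + 32*62*(5 + 32)) = (-2 + 0)*(-24 + 32*62*37) = -2*(-24 + 73408) = -2*73384 = -146768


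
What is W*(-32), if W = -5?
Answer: 160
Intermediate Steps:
W*(-32) = -5*(-32) = 160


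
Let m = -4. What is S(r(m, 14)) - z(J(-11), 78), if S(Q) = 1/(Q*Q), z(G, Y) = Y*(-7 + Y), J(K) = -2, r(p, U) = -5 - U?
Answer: -1999217/361 ≈ -5538.0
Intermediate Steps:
S(Q) = Q⁻²
S(r(m, 14)) - z(J(-11), 78) = (-5 - 1*14)⁻² - 78*(-7 + 78) = (-5 - 14)⁻² - 78*71 = (-19)⁻² - 1*5538 = 1/361 - 5538 = -1999217/361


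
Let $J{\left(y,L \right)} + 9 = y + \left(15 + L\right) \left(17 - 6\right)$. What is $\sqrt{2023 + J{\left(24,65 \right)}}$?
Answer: $\sqrt{2918} \approx 54.018$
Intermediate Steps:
$J{\left(y,L \right)} = 156 + y + 11 L$ ($J{\left(y,L \right)} = -9 + \left(y + \left(15 + L\right) \left(17 - 6\right)\right) = -9 + \left(y + \left(15 + L\right) 11\right) = -9 + \left(y + \left(165 + 11 L\right)\right) = -9 + \left(165 + y + 11 L\right) = 156 + y + 11 L$)
$\sqrt{2023 + J{\left(24,65 \right)}} = \sqrt{2023 + \left(156 + 24 + 11 \cdot 65\right)} = \sqrt{2023 + \left(156 + 24 + 715\right)} = \sqrt{2023 + 895} = \sqrt{2918}$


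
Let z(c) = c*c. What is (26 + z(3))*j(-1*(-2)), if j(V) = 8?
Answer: 280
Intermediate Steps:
z(c) = c²
(26 + z(3))*j(-1*(-2)) = (26 + 3²)*8 = (26 + 9)*8 = 35*8 = 280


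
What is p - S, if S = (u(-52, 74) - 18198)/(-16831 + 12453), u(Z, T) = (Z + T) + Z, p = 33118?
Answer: 72486188/2189 ≈ 33114.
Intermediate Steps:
u(Z, T) = T + 2*Z (u(Z, T) = (T + Z) + Z = T + 2*Z)
S = 9114/2189 (S = ((74 + 2*(-52)) - 18198)/(-16831 + 12453) = ((74 - 104) - 18198)/(-4378) = (-30 - 18198)*(-1/4378) = -18228*(-1/4378) = 9114/2189 ≈ 4.1635)
p - S = 33118 - 1*9114/2189 = 33118 - 9114/2189 = 72486188/2189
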